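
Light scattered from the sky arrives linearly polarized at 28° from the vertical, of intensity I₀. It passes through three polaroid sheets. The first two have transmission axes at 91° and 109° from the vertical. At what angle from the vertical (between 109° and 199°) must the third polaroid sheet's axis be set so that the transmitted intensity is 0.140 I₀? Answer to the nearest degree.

By Malus's law, I₁ = I₀ cos²(91° − 28°) = I₀ cos²(63°) = 0.2061 I₀.
I₂ = I₁ cos²(109° − 91°) = 0.2061 I₀ · cos²(18°) = 0.1864 I₀.
Need I₃/I₀ = 0.14, so cos²(θ − 109°) = 0.14 / 0.1864 = 0.751.
θ − 109° = arccos(√0.751) = 29.9°, giving θ ≈ 109 + 29.9 = 138.9°.

θ ≈ 139°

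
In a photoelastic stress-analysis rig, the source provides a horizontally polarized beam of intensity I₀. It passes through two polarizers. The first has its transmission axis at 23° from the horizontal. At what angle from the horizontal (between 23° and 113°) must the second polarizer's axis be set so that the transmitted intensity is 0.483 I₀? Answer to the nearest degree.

θ ≈ 64°

By Malus's law, I₁ = I₀ cos²(23° − 0°) = I₀ cos²(23°) = 0.8473 I₀.
Need I₂/I₀ = 0.483, so cos²(θ − 23°) = 0.483 / 0.8473 = 0.57.
θ − 23° = arccos(√0.57) = 41.0°, giving θ ≈ 23 + 41.0 = 64.0°.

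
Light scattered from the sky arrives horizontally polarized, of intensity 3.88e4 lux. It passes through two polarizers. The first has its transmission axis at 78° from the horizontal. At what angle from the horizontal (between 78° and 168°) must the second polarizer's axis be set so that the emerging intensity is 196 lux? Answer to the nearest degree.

I₁ = I₀ cos²(78° − 0°) = I₀ cos²(78°) = 0.04323 I₀.
Target fraction: 196 / 3.88e4 lux = 0.005052 of I₀.
Need I₂/I₀ = 0.005052, so cos²(θ − 78°) = 0.005052 / 0.04323 = 0.1169.
θ − 78° = arccos(√0.1169) = 70.0°, giving θ ≈ 78 + 70.0 = 148.0°.

θ ≈ 148°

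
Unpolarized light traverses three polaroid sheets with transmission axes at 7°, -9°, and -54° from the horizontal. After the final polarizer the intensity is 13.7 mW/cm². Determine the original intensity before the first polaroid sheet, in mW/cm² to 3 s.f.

I₀ ≈ 59.3 mW/cm²

Unpolarized light through the first polarizer → I₁ = ½ I₀, now polarized at 7°.
I₂ = I₁ cos²(-9° − 7°) = 0.5 I₀ · cos²(16°) = 0.462 I₀.
I₃ = I₂ cos²(-54° + 9°) = 0.462 I₀ · cos²(45°) = 0.231 I₀.
So 13.7 mW/cm² = 0.231 I₀, giving I₀ = 13.7/0.231 = 59.31 mW/cm².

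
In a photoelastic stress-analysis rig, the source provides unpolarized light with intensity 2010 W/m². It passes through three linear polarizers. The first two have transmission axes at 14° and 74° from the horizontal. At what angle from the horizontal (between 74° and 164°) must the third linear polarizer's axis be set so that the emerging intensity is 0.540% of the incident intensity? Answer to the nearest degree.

Unpolarized light through the first polarizer → I₁ = ½ I₀, now polarized at 14°.
I₂ = I₁ cos²(74° − 14°) = 0.5 I₀ · cos²(60°) = 0.125 I₀.
Need I₃/I₀ = 0.0054, so cos²(θ − 74°) = 0.0054 / 0.125 = 0.0432.
θ − 74° = arccos(√0.0432) = 78.0°, giving θ ≈ 74 + 78.0 = 152.0°.

θ ≈ 152°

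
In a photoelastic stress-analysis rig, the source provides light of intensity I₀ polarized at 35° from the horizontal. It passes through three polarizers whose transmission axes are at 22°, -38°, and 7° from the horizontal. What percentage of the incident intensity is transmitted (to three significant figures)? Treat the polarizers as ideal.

≈ 11.9%

I₁ = I₀ cos²(22° − 35°) = I₀ cos²(13°) = 0.9494 I₀.
I₂ = I₁ cos²(-38° − 22°) = 0.9494 I₀ · cos²(60°) = 0.2373 I₀.
I₃ = I₂ cos²(7° + 38°) = 0.2373 I₀ · cos²(45°) = 0.1187 I₀.
That is 11.87% of the incident intensity.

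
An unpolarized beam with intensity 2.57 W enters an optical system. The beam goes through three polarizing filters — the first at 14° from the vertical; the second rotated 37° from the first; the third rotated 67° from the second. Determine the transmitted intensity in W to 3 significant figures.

Unpolarized light through the first polarizer → I₁ = 2.57 W/2 = 1.285 W, polarized at 14°.
I₂ = I₁ · cos²(37°) = 1.285 · 0.6378 = 0.8196 W.
I₃ = I₂ · cos²(67°) = 0.8196 · 0.1527 = 0.1251 W.

I ≈ 0.125 W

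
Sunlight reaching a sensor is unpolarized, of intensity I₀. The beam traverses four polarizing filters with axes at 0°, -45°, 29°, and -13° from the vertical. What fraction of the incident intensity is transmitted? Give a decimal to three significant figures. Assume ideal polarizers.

Unpolarized light through the first polarizer → I₁ = ½ I₀, now polarized at 0°.
I₂ = I₁ cos²(-45° − 0°) = 0.5 I₀ · cos²(45°) = 0.25 I₀.
I₃ = I₂ cos²(29° + 45°) = 0.25 I₀ · cos²(74°) = 0.01899 I₀.
I₄ = I₃ cos²(-13° − 29°) = 0.01899 I₀ · cos²(42°) = 0.01049 I₀.
Transmitted fraction = 0.01049.

≈ 0.0105 I₀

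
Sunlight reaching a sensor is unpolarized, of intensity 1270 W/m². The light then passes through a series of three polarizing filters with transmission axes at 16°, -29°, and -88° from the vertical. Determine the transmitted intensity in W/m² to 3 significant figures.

I ≈ 84.2 W/m²

Unpolarized light through the first polarizer → I₁ = 1270 W/m²/2 = 635 W/m², polarized at 16°.
I₂ = I₁ · cos²(45°) = 635 · 0.5 = 317.5 W/m².
I₃ = I₂ · cos²(59°) = 317.5 · 0.2653 = 84.22 W/m².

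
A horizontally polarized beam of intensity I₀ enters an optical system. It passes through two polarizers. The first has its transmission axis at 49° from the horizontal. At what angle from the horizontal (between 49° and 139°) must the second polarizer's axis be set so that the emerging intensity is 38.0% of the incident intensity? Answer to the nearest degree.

By Malus's law, I₁ = I₀ cos²(49° − 0°) = I₀ cos²(49°) = 0.4304 I₀.
Need I₂/I₀ = 0.38, so cos²(θ − 49°) = 0.38 / 0.4304 = 0.8829.
θ − 49° = arccos(√0.8829) = 20.0°, giving θ ≈ 49 + 20.0 = 69.0°.

θ ≈ 69°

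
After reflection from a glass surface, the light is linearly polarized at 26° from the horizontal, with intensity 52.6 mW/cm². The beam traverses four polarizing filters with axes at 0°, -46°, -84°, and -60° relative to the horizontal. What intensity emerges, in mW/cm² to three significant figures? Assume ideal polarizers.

By Malus's law, I₁ = 52.6 mW/cm² · cos²(26°) = 42.49 mW/cm².
I₂ = I₁ · cos²(46°) = 42.49 · 0.4826 = 20.5 mW/cm².
I₃ = I₂ · cos²(38°) = 20.5 · 0.621 = 12.73 mW/cm².
I₄ = I₃ · cos²(24°) = 12.73 · 0.8346 = 10.63 mW/cm².

I ≈ 10.6 mW/cm²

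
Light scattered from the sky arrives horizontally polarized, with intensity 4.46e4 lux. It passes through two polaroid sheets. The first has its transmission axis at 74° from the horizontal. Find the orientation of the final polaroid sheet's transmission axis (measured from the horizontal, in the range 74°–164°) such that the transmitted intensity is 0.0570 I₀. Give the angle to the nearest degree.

I₁ = I₀ cos²(74° − 0°) = I₀ cos²(74°) = 0.07598 I₀.
Need I₂/I₀ = 0.057, so cos²(θ − 74°) = 0.057 / 0.07598 = 0.7502.
θ − 74° = arccos(√0.7502) = 30.0°, giving θ ≈ 74 + 30.0 = 104.0°.

θ ≈ 104°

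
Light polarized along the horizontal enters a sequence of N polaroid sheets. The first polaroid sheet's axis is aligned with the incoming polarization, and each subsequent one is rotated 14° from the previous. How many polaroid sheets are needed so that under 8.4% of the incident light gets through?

First polarizer is aligned with the polarization: full transmission.
Each further stage multiplies by cos²(14°) = 0.9415.
After N polarizers: T = 0.9415^(N−1). Require T < 0.084 ⇒ N−1 > ln(0.084)/ln(0.9415) = 41.07, so N−1 ≥ 42 and N = 43.
Check: N=43 gives T = 0.07942 < 0.084; N=42 gives T = 0.08436.

N = 43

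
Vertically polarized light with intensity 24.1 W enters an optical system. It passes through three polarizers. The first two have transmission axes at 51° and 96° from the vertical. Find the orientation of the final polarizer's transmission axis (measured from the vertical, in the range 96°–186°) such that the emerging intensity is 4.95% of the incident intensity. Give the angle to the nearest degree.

I₁ = I₀ cos²(51° − 0°) = I₀ cos²(51°) = 0.396 I₀.
I₂ = I₁ cos²(96° − 51°) = 0.396 I₀ · cos²(45°) = 0.198 I₀.
Need I₃/I₀ = 0.0495, so cos²(θ − 96°) = 0.0495 / 0.198 = 0.25.
θ − 96° = arccos(√0.25) = 60.0°, giving θ ≈ 96 + 60.0 = 156.0°.

θ ≈ 156°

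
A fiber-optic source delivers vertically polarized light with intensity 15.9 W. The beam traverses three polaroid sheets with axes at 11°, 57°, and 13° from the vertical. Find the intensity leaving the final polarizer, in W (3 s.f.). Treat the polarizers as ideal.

I₁ = 15.9 W · cos²(11°) = 15.32 W.
I₂ = I₁ · cos²(46°) = 15.32 · 0.4826 = 7.393 W.
I₃ = I₂ · cos²(44°) = 7.393 · 0.5174 = 3.826 W.

I ≈ 3.83 W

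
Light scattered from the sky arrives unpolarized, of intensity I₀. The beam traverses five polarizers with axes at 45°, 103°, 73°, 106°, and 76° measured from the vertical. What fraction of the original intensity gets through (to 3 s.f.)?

Unpolarized light through the first polarizer → I₁ = ½ I₀, now polarized at 45°.
I₂ = I₁ cos²(103° − 45°) = 0.5 I₀ · cos²(58°) = 0.1404 I₀.
I₃ = I₂ cos²(73° − 103°) = 0.1404 I₀ · cos²(30°) = 0.1053 I₀.
I₄ = I₃ cos²(106° − 73°) = 0.1053 I₀ · cos²(33°) = 0.07407 I₀.
I₅ = I₄ cos²(76° − 106°) = 0.07407 I₀ · cos²(30°) = 0.05555 I₀.
Transmitted fraction = 0.05555.

≈ 0.0556 I₀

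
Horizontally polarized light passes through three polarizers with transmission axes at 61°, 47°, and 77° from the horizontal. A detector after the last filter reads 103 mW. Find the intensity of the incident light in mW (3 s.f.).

I₁ = I₀ cos²(61° − 0°) = I₀ cos²(61°) = 0.235 I₀.
I₂ = I₁ cos²(47° − 61°) = 0.235 I₀ · cos²(14°) = 0.2213 I₀.
I₃ = I₂ cos²(77° − 47°) = 0.2213 I₀ · cos²(30°) = 0.166 I₀.
So 103 mW = 0.166 I₀, giving I₀ = 103/0.166 = 620.6 mW.

I₀ ≈ 621 mW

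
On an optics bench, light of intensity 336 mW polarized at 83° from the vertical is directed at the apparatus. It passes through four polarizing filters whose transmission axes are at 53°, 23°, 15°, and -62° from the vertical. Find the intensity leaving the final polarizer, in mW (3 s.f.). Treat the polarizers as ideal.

I ≈ 9.38 mW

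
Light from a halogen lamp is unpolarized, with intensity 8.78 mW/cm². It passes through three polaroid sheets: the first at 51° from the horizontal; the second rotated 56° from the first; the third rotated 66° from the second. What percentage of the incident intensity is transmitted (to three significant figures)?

≈ 2.59%

Unpolarized light through the first polarizer → I₁ = 8.78 mW/cm²/2 = 4.39 mW/cm², polarized at 51°.
I₂ = I₁ · cos²(56°) = 4.39 · 0.3127 = 1.373 mW/cm².
I₃ = I₂ · cos²(66°) = 1.373 · 0.1654 = 0.2271 mW/cm².
That is 2.587% of the incident intensity.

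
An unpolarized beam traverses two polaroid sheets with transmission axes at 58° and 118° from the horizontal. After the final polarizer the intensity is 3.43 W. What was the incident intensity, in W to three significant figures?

I₀ ≈ 27.4 W

Unpolarized light through the first polarizer → I₁ = ½ I₀, now polarized at 58°.
I₂ = I₁ cos²(118° − 58°) = 0.5 I₀ · cos²(60°) = 0.125 I₀.
So 3.43 W = 0.125 I₀, giving I₀ = 3.43/0.125 = 27.44 W.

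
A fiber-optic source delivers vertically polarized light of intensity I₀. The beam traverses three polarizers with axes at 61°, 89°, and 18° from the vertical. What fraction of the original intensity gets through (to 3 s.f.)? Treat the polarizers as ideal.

≈ 0.0194 I₀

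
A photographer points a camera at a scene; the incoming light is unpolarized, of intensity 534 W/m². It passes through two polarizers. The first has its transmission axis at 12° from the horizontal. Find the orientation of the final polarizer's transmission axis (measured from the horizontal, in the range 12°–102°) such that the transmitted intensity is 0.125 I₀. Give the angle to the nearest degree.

θ ≈ 72°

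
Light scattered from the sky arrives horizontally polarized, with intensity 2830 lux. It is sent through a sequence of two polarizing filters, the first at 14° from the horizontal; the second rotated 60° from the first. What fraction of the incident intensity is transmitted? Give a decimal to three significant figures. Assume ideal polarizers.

By Malus's law, I₁ = 2830 lux · cos²(14°) = 2664 lux.
I₂ = I₁ · cos²(60°) = 2664 · 0.25 = 666.1 lux.
Transmitted fraction = 0.2354.

I/I₀ ≈ 0.235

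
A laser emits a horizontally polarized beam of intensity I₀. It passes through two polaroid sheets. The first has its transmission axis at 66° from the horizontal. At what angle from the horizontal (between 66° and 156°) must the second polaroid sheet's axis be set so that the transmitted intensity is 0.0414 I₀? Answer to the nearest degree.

θ ≈ 126°

I₁ = I₀ cos²(66° − 0°) = I₀ cos²(66°) = 0.1654 I₀.
Need I₂/I₀ = 0.0414, so cos²(θ − 66°) = 0.0414 / 0.1654 = 0.2502.
θ − 66° = arccos(√0.2502) = 60.0°, giving θ ≈ 66 + 60.0 = 126.0°.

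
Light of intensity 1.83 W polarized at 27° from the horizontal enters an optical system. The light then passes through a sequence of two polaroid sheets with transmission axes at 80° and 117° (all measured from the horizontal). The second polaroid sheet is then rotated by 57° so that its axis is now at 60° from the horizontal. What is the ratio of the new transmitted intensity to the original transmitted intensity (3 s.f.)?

Before rotation:
I₁ = I₀ cos²(80° − 27°) = I₀ cos²(53°) = 0.3622 I₀.
I₂ = I₁ cos²(117° − 80°) = 0.3622 I₀ · cos²(37°) = 0.231 I₀.
After rotation:
I₁ = I₀ cos²(80° − 27°) = I₀ cos²(53°) = 0.3622 I₀.
I₂ = I₁ cos²(60° − 80°) = 0.3622 I₀ · cos²(20°) = 0.3198 I₀.
Ratio = 0.3198 / 0.231 = 1.384.

I_new/I_old ≈ 1.38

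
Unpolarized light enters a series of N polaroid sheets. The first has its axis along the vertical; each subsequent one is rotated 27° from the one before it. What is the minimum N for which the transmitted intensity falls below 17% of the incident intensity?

N = 6

First polarizer halves the unpolarized light: factor 1/2.
Each further stage multiplies by cos²(27°) = 0.7939.
After N polarizers: T = 0.5·0.7939^(N−1). Require T < 0.17 ⇒ N−1 > ln(0.17/0.5)/ln(0.7939) = 4.67, so N−1 ≥ 5 and N = 6.
Check: N=6 gives T = 0.1577 < 0.17; N=5 gives T = 0.1986.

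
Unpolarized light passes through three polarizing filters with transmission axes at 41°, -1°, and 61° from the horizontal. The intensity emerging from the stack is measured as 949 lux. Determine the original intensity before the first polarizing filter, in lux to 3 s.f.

Unpolarized light through the first polarizer → I₁ = ½ I₀, now polarized at 41°.
I₂ = I₁ cos²(-1° − 41°) = 0.5 I₀ · cos²(42°) = 0.2761 I₀.
I₃ = I₂ cos²(61° + 1°) = 0.2761 I₀ · cos²(62°) = 0.06086 I₀.
So 949 lux = 0.06086 I₀, giving I₀ = 949/0.06086 = 1.559e+04 lux.

I₀ ≈ 1.56e4 lux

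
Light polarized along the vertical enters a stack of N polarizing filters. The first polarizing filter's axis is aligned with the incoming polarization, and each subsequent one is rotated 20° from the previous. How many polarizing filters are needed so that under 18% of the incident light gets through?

N = 15

First polarizer is aligned with the polarization: full transmission.
Each further stage multiplies by cos²(20°) = 0.883.
After N polarizers: T = 0.883^(N−1). Require T < 0.18 ⇒ N−1 > ln(0.18)/ln(0.883) = 13.78, so N−1 ≥ 14 and N = 15.
Check: N=15 gives T = 0.1752 < 0.18; N=14 gives T = 0.1984.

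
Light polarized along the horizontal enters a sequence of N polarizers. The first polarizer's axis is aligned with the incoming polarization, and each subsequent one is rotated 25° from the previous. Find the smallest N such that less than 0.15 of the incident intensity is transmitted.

N = 11

First polarizer is aligned with the polarization: full transmission.
Each further stage multiplies by cos²(25°) = 0.8214.
After N polarizers: T = 0.8214^(N−1). Require T < 0.15 ⇒ N−1 > ln(0.15)/ln(0.8214) = 9.64, so N−1 ≥ 10 and N = 11.
Check: N=11 gives T = 0.1398 < 0.15; N=10 gives T = 0.1702.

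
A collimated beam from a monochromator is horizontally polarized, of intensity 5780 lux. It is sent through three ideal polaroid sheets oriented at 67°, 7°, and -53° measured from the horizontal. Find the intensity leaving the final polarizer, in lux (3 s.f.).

I₁ = 5780 lux · cos²(67°) = 882.4 lux.
I₂ = I₁ · cos²(60°) = 882.4 · 0.25 = 220.6 lux.
I₃ = I₂ · cos²(60°) = 220.6 · 0.25 = 55.15 lux.

I ≈ 55.2 lux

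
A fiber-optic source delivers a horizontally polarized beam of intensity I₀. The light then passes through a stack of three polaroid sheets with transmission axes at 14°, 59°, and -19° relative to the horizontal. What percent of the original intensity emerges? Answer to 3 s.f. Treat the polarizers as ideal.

≈ 2.03%

I₁ = I₀ cos²(14° − 0°) = I₀ cos²(14°) = 0.9415 I₀.
I₂ = I₁ cos²(59° − 14°) = 0.9415 I₀ · cos²(45°) = 0.4707 I₀.
I₃ = I₂ cos²(-19° − 59°) = 0.4707 I₀ · cos²(78°) = 0.02035 I₀.
That is 2.035% of the incident intensity.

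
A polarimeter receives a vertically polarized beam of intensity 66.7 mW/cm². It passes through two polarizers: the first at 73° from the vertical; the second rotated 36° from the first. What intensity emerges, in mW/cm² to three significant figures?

I₁ = 66.7 mW/cm² · cos²(73°) = 5.702 mW/cm².
I₂ = I₁ · cos²(36°) = 5.702 · 0.6545 = 3.732 mW/cm².

I ≈ 3.73 mW/cm²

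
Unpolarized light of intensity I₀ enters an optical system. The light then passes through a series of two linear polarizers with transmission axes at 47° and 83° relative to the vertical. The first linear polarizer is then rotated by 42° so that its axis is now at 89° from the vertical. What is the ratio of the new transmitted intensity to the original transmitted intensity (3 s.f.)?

Before rotation:
Unpolarized light through the first polarizer → I₁ = ½ I₀, now polarized at 47°.
I₂ = I₁ cos²(83° − 47°) = 0.5 I₀ · cos²(36°) = 0.3273 I₀.
After rotation:
Unpolarized light through the first polarizer → I₁ = ½ I₀, now polarized at 89°.
I₂ = I₁ cos²(83° − 89°) = 0.5 I₀ · cos²(6°) = 0.4945 I₀.
Ratio = 0.4945 / 0.3273 = 1.511.

I_new/I_old ≈ 1.51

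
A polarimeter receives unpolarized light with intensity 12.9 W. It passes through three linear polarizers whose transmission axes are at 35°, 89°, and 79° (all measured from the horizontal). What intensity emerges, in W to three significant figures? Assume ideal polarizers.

I ≈ 2.16 W

Unpolarized light through the first polarizer → I₁ = 12.9 W/2 = 6.45 W, polarized at 35°.
I₂ = I₁ · cos²(54°) = 6.45 · 0.3455 = 2.228 W.
I₃ = I₂ · cos²(10°) = 2.228 · 0.9698 = 2.161 W.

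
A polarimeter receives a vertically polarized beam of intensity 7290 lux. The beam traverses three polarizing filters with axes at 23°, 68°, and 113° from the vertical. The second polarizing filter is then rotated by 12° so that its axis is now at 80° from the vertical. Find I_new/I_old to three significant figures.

I_new/I_old ≈ 0.835

Before rotation:
By Malus's law, I₁ = I₀ cos²(23° − 0°) = I₀ cos²(23°) = 0.8473 I₀.
I₂ = I₁ cos²(68° − 23°) = 0.8473 I₀ · cos²(45°) = 0.4237 I₀.
I₃ = I₂ cos²(113° − 68°) = 0.4237 I₀ · cos²(45°) = 0.2118 I₀.
After rotation:
I₁ = I₀ cos²(23° − 0°) = I₀ cos²(23°) = 0.8473 I₀.
I₂ = I₁ cos²(80° − 23°) = 0.8473 I₀ · cos²(57°) = 0.2513 I₀.
I₃ = I₂ cos²(113° − 80°) = 0.2513 I₀ · cos²(33°) = 0.1768 I₀.
Ratio = 0.1768 / 0.2118 = 0.8346.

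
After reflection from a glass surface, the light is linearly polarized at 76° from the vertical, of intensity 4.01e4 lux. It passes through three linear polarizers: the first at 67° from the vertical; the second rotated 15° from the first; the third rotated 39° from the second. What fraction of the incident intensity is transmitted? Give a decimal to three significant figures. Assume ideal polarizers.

I₁ = 4.01e4 lux · cos²(9°) = 3.912e+04 lux.
I₂ = I₁ · cos²(15°) = 3.912e+04 · 0.933 = 3.65e+04 lux.
I₃ = I₂ · cos²(39°) = 3.65e+04 · 0.604 = 2.204e+04 lux.
Transmitted fraction = 0.5497.

I/I₀ ≈ 0.550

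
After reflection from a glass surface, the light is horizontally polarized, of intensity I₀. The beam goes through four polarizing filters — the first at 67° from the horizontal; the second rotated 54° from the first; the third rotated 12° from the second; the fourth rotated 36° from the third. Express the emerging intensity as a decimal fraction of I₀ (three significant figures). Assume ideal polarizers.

≈ 0.0330 I₀

By Malus's law, I₁ = I₀ cos²(67° − 0°) = I₀ cos²(67°) = 0.1527 I₀.
I₂ = I₁ cos²(54°) = 0.1527 · 0.3455 I₀ = 0.05275 I₀.
I₃ = I₂ cos²(12°) = 0.05275 · 0.9568 I₀ = 0.05047 I₀.
I₄ = I₃ cos²(36°) = 0.05047 · 0.6545 I₀ = 0.03303 I₀.
Transmitted fraction = 0.03303.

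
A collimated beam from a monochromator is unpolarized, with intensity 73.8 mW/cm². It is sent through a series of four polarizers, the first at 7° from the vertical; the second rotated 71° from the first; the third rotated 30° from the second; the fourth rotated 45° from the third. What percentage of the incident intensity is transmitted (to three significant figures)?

≈ 1.99%

Unpolarized light through the first polarizer → I₁ = 73.8 mW/cm²/2 = 36.9 mW/cm², polarized at 7°.
I₂ = I₁ · cos²(71°) = 36.9 · 0.106 = 3.911 mW/cm².
I₃ = I₂ · cos²(30°) = 3.911 · 0.75 = 2.933 mW/cm².
I₄ = I₃ · cos²(45°) = 2.933 · 0.5 = 1.467 mW/cm².
That is 1.987% of the incident intensity.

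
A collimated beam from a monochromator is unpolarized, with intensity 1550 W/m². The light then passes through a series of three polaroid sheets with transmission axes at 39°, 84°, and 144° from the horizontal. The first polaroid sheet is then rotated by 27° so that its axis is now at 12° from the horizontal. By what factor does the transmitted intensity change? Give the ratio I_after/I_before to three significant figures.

Before rotation:
Unpolarized light through the first polarizer → I₁ = ½ I₀, now polarized at 39°.
I₂ = I₁ cos²(84° − 39°) = 0.5 I₀ · cos²(45°) = 0.25 I₀.
I₃ = I₂ cos²(144° − 84°) = 0.25 I₀ · cos²(60°) = 0.0625 I₀.
After rotation:
Unpolarized light through the first polarizer → I₁ = ½ I₀, now polarized at 12°.
I₂ = I₁ cos²(84° − 12°) = 0.5 I₀ · cos²(72°) = 0.04775 I₀.
I₃ = I₂ cos²(144° − 84°) = 0.04775 I₀ · cos²(60°) = 0.01194 I₀.
Ratio = 0.01194 / 0.0625 = 0.191.

I_new/I_old ≈ 0.191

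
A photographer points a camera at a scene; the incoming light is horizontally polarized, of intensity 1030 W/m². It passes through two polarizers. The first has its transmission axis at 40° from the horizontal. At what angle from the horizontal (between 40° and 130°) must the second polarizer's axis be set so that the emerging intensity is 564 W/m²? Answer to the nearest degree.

By Malus's law, I₁ = I₀ cos²(40° − 0°) = I₀ cos²(40°) = 0.5868 I₀.
Target fraction: 564 / 1030 W/m² = 0.5476 of I₀.
Need I₂/I₀ = 0.5476, so cos²(θ − 40°) = 0.5476 / 0.5868 = 0.9331.
θ − 40° = arccos(√0.9331) = 15.0°, giving θ ≈ 40 + 15.0 = 55.0°.

θ ≈ 55°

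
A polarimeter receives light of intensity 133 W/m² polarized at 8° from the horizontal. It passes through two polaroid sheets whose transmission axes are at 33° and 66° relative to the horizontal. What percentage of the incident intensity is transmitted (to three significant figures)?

≈ 57.8%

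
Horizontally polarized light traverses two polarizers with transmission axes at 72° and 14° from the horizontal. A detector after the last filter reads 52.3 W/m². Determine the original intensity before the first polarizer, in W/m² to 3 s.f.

I₀ ≈ 1950 W/m²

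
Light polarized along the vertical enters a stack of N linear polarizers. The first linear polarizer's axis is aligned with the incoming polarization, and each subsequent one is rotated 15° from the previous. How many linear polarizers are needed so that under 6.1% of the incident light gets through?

First polarizer is aligned with the polarization: full transmission.
Each further stage multiplies by cos²(15°) = 0.933.
After N polarizers: T = 0.933^(N−1). Require T < 0.061 ⇒ N−1 > ln(0.061)/ln(0.933) = 40.34, so N−1 ≥ 41 and N = 42.
Check: N=42 gives T = 0.05826 < 0.061; N=41 gives T = 0.06245.

N = 42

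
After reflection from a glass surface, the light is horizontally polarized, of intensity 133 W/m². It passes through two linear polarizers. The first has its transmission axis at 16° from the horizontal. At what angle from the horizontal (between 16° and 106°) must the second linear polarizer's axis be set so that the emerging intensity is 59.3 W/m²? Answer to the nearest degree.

θ ≈ 62°

I₁ = I₀ cos²(16° − 0°) = I₀ cos²(16°) = 0.924 I₀.
Target fraction: 59.3 / 133 W/m² = 0.4459 of I₀.
Need I₂/I₀ = 0.4459, so cos²(θ − 16°) = 0.4459 / 0.924 = 0.4825.
θ − 16° = arccos(√0.4825) = 46.0°, giving θ ≈ 16 + 46.0 = 62.0°.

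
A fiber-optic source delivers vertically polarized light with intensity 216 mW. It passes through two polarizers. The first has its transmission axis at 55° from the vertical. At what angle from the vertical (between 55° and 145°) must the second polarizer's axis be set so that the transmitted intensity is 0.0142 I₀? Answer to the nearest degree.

I₁ = I₀ cos²(55° − 0°) = I₀ cos²(55°) = 0.329 I₀.
Need I₂/I₀ = 0.0142, so cos²(θ − 55°) = 0.0142 / 0.329 = 0.04316.
θ − 55° = arccos(√0.04316) = 78.0°, giving θ ≈ 55 + 78.0 = 133.0°.

θ ≈ 133°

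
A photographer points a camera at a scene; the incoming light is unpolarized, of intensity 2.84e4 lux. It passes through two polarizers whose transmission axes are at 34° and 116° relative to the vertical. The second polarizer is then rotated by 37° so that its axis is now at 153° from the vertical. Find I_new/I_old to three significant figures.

Before rotation:
Unpolarized light through the first polarizer → I₁ = ½ I₀, now polarized at 34°.
I₂ = I₁ cos²(116° − 34°) = 0.5 I₀ · cos²(82°) = 0.009685 I₀.
After rotation:
Unpolarized light through the first polarizer → I₁ = ½ I₀, now polarized at 34°.
Angle between axes 1 and 2: 61°. I₂ = 0.5 I₀ · cos²(61°) = 0.1175 I₀.
Ratio = 0.1175 / 0.009685 = 12.13.

I_new/I_old ≈ 12.1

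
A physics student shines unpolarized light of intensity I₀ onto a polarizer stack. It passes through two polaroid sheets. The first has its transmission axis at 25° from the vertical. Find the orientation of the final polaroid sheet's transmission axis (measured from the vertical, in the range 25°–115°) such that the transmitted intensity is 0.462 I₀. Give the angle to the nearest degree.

Unpolarized light through the first polarizer → I₁ = ½ I₀, now polarized at 25°.
Need I₂/I₀ = 0.462, so cos²(θ − 25°) = 0.462 / 0.5 = 0.924.
θ − 25° = arccos(√0.924) = 16.0°, giving θ ≈ 25 + 16.0 = 41.0°.

θ ≈ 41°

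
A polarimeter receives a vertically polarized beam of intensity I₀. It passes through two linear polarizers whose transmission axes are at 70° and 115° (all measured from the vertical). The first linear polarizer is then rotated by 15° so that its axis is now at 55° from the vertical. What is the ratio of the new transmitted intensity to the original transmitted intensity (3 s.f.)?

I_new/I_old ≈ 1.41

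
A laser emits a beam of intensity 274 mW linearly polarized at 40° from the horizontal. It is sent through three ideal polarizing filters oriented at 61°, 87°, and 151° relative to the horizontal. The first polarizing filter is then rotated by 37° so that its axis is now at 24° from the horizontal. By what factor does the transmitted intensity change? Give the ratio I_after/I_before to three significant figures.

I_new/I_old ≈ 0.270

Before rotation:
I₁ = I₀ cos²(61° − 40°) = I₀ cos²(21°) = 0.8716 I₀.
I₂ = I₁ cos²(87° − 61°) = 0.8716 I₀ · cos²(26°) = 0.7041 I₀.
I₃ = I₂ cos²(151° − 87°) = 0.7041 I₀ · cos²(64°) = 0.1353 I₀.
After rotation:
I₁ = I₀ cos²(24° − 40°) = I₀ cos²(16°) = 0.924 I₀.
I₂ = I₁ cos²(87° − 24°) = 0.924 I₀ · cos²(63°) = 0.1904 I₀.
I₃ = I₂ cos²(151° − 87°) = 0.1904 I₀ · cos²(64°) = 0.0366 I₀.
Ratio = 0.0366 / 0.1353 = 0.2705.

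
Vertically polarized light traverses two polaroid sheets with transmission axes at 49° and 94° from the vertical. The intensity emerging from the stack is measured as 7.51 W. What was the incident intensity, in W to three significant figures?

I₀ ≈ 34.9 W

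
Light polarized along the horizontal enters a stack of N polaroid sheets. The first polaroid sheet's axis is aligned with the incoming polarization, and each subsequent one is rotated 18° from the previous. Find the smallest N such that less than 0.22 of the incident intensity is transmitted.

First polarizer is aligned with the polarization: full transmission.
Each further stage multiplies by cos²(18°) = 0.9045.
After N polarizers: T = 0.9045^(N−1). Require T < 0.22 ⇒ N−1 > ln(0.22)/ln(0.9045) = 15.09, so N−1 ≥ 16 and N = 17.
Check: N=17 gives T = 0.2007 < 0.22; N=16 gives T = 0.2219.

N = 17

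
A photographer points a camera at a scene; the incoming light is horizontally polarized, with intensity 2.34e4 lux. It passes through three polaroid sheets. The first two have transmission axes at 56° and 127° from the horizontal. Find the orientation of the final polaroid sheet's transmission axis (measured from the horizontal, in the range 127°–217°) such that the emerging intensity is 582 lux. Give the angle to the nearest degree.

θ ≈ 157°

By Malus's law, I₁ = I₀ cos²(56° − 0°) = I₀ cos²(56°) = 0.3127 I₀.
I₂ = I₁ cos²(127° − 56°) = 0.3127 I₀ · cos²(71°) = 0.03314 I₀.
Target fraction: 582 / 2.34e4 lux = 0.02487 of I₀.
Need I₃/I₀ = 0.02487, so cos²(θ − 127°) = 0.02487 / 0.03314 = 0.7504.
θ − 127° = arccos(√0.7504) = 30.0°, giving θ ≈ 127 + 30.0 = 157.0°.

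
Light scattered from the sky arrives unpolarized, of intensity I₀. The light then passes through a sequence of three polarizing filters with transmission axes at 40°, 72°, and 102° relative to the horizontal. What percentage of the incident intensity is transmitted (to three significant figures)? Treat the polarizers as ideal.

Unpolarized light through the first polarizer → I₁ = ½ I₀, now polarized at 40°.
I₂ = I₁ cos²(72° − 40°) = 0.5 I₀ · cos²(32°) = 0.3596 I₀.
I₃ = I₂ cos²(102° − 72°) = 0.3596 I₀ · cos²(30°) = 0.2697 I₀.
That is 26.97% of the incident intensity.

≈ 27.0%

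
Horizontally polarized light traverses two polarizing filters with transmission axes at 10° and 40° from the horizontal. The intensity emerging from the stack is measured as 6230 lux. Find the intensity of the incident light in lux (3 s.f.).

I₁ = I₀ cos²(10° − 0°) = I₀ cos²(10°) = 0.9698 I₀.
I₂ = I₁ cos²(40° − 10°) = 0.9698 I₀ · cos²(30°) = 0.7274 I₀.
So 6230 lux = 0.7274 I₀, giving I₀ = 6230/0.7274 = 8565 lux.

I₀ ≈ 8560 lux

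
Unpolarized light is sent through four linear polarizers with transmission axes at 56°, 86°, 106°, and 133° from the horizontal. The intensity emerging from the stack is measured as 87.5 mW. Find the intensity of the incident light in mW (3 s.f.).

Unpolarized light through the first polarizer → I₁ = ½ I₀, now polarized at 56°.
I₂ = I₁ cos²(86° − 56°) = 0.5 I₀ · cos²(30°) = 0.375 I₀.
I₃ = I₂ cos²(106° − 86°) = 0.375 I₀ · cos²(20°) = 0.3311 I₀.
I₄ = I₃ cos²(133° − 106°) = 0.3311 I₀ · cos²(27°) = 0.2629 I₀.
So 87.5 mW = 0.2629 I₀, giving I₀ = 87.5/0.2629 = 332.8 mW.

I₀ ≈ 333 mW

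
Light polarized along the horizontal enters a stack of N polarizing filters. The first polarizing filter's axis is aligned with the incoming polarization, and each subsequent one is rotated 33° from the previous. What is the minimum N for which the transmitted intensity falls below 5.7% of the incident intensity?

N = 10

First polarizer is aligned with the polarization: full transmission.
Each further stage multiplies by cos²(33°) = 0.7034.
After N polarizers: T = 0.7034^(N−1). Require T < 0.057 ⇒ N−1 > ln(0.057)/ln(0.7034) = 8.14, so N−1 ≥ 9 and N = 10.
Check: N=10 gives T = 0.04214 < 0.057; N=9 gives T = 0.0599.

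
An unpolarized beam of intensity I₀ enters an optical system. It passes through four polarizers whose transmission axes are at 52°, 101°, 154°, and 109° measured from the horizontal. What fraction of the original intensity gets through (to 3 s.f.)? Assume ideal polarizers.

Unpolarized light through the first polarizer → I₁ = ½ I₀, now polarized at 52°.
I₂ = I₁ cos²(101° − 52°) = 0.5 I₀ · cos²(49°) = 0.2152 I₀.
I₃ = I₂ cos²(154° − 101°) = 0.2152 I₀ · cos²(53°) = 0.07794 I₀.
I₄ = I₃ cos²(109° − 154°) = 0.07794 I₀ · cos²(45°) = 0.03897 I₀.
Transmitted fraction = 0.03897.

≈ 0.0390 I₀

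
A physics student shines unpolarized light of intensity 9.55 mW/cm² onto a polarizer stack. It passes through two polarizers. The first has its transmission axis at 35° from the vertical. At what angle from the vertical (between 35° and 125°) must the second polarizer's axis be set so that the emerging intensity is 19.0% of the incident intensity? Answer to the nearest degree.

Unpolarized light through the first polarizer → I₁ = ½ I₀, now polarized at 35°.
Need I₂/I₀ = 0.19, so cos²(θ − 35°) = 0.19 / 0.5 = 0.38.
θ − 35° = arccos(√0.38) = 51.9°, giving θ ≈ 35 + 51.9 = 86.9°.

θ ≈ 87°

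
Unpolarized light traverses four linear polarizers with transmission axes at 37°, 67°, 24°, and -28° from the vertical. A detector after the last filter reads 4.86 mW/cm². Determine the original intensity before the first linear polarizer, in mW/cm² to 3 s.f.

I₀ ≈ 63.9 mW/cm²

Unpolarized light through the first polarizer → I₁ = ½ I₀, now polarized at 37°.
I₂ = I₁ cos²(67° − 37°) = 0.5 I₀ · cos²(30°) = 0.375 I₀.
I₃ = I₂ cos²(24° − 67°) = 0.375 I₀ · cos²(43°) = 0.2006 I₀.
I₄ = I₃ cos²(-28° − 24°) = 0.2006 I₀ · cos²(52°) = 0.07603 I₀.
So 4.86 mW/cm² = 0.07603 I₀, giving I₀ = 4.86/0.07603 = 63.92 mW/cm².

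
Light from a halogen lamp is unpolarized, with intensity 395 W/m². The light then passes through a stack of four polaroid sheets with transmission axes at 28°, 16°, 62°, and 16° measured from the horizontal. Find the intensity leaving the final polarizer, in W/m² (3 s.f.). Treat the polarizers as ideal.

I ≈ 44.0 W/m²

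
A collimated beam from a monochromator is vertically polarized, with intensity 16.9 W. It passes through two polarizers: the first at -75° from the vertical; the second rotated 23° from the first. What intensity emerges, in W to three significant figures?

I ≈ 0.959 W

I₁ = 16.9 W · cos²(75°) = 1.132 W.
I₂ = I₁ · cos²(23°) = 1.132 · 0.8473 = 0.9592 W.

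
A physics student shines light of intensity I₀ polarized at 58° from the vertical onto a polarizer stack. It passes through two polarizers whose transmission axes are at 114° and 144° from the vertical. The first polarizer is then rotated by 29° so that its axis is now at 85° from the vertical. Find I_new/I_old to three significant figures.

I_new/I_old ≈ 0.898

Before rotation:
I₁ = I₀ cos²(114° − 58°) = I₀ cos²(56°) = 0.3127 I₀.
I₂ = I₁ cos²(144° − 114°) = 0.3127 I₀ · cos²(30°) = 0.2345 I₀.
After rotation:
I₁ = I₀ cos²(85° − 58°) = I₀ cos²(27°) = 0.7939 I₀.
I₂ = I₁ cos²(144° − 85°) = 0.7939 I₀ · cos²(59°) = 0.2106 I₀.
Ratio = 0.2106 / 0.2345 = 0.898.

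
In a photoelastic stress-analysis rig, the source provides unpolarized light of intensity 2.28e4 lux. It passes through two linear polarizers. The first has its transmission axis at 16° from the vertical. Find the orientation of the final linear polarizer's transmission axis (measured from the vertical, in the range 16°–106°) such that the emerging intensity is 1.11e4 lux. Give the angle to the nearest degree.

Unpolarized light through the first polarizer → I₁ = ½ I₀, now polarized at 16°.
Target fraction: 1.11e4 / 2.28e4 lux = 0.4868 of I₀.
Need I₂/I₀ = 0.4868, so cos²(θ − 16°) = 0.4868 / 0.5 = 0.9737.
θ − 16° = arccos(√0.9737) = 9.3°, giving θ ≈ 16 + 9.3 = 25.3°.

θ ≈ 25°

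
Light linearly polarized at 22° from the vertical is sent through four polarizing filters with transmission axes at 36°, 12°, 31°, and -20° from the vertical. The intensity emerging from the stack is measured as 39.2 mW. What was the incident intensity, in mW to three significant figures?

I₀ ≈ 141 mW

I₁ = I₀ cos²(36° − 22°) = I₀ cos²(14°) = 0.9415 I₀.
I₂ = I₁ cos²(12° − 36°) = 0.9415 I₀ · cos²(24°) = 0.7857 I₀.
I₃ = I₂ cos²(31° − 12°) = 0.7857 I₀ · cos²(19°) = 0.7024 I₀.
I₄ = I₃ cos²(-20° − 31°) = 0.7024 I₀ · cos²(51°) = 0.2782 I₀.
So 39.2 mW = 0.2782 I₀, giving I₀ = 39.2/0.2782 = 140.9 mW.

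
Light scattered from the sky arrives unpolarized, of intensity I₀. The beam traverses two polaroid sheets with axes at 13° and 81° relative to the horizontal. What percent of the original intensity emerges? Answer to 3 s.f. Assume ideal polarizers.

≈ 7.02%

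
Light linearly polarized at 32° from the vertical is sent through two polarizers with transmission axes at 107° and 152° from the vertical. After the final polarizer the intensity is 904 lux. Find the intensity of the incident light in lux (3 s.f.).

I₀ ≈ 2.70e4 lux

I₁ = I₀ cos²(107° − 32°) = I₀ cos²(75°) = 0.06699 I₀.
I₂ = I₁ cos²(152° − 107°) = 0.06699 I₀ · cos²(45°) = 0.03349 I₀.
So 904 lux = 0.03349 I₀, giving I₀ = 904/0.03349 = 2.699e+04 lux.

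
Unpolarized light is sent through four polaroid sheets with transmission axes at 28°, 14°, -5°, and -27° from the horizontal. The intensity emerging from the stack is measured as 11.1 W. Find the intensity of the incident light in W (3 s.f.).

I₀ ≈ 30.7 W

Unpolarized light through the first polarizer → I₁ = ½ I₀, now polarized at 28°.
I₂ = I₁ cos²(14° − 28°) = 0.5 I₀ · cos²(14°) = 0.4707 I₀.
I₃ = I₂ cos²(-5° − 14°) = 0.4707 I₀ · cos²(19°) = 0.4208 I₀.
I₄ = I₃ cos²(-27° + 5°) = 0.4208 I₀ · cos²(22°) = 0.3618 I₀.
So 11.1 W = 0.3618 I₀, giving I₀ = 11.1/0.3618 = 30.68 W.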